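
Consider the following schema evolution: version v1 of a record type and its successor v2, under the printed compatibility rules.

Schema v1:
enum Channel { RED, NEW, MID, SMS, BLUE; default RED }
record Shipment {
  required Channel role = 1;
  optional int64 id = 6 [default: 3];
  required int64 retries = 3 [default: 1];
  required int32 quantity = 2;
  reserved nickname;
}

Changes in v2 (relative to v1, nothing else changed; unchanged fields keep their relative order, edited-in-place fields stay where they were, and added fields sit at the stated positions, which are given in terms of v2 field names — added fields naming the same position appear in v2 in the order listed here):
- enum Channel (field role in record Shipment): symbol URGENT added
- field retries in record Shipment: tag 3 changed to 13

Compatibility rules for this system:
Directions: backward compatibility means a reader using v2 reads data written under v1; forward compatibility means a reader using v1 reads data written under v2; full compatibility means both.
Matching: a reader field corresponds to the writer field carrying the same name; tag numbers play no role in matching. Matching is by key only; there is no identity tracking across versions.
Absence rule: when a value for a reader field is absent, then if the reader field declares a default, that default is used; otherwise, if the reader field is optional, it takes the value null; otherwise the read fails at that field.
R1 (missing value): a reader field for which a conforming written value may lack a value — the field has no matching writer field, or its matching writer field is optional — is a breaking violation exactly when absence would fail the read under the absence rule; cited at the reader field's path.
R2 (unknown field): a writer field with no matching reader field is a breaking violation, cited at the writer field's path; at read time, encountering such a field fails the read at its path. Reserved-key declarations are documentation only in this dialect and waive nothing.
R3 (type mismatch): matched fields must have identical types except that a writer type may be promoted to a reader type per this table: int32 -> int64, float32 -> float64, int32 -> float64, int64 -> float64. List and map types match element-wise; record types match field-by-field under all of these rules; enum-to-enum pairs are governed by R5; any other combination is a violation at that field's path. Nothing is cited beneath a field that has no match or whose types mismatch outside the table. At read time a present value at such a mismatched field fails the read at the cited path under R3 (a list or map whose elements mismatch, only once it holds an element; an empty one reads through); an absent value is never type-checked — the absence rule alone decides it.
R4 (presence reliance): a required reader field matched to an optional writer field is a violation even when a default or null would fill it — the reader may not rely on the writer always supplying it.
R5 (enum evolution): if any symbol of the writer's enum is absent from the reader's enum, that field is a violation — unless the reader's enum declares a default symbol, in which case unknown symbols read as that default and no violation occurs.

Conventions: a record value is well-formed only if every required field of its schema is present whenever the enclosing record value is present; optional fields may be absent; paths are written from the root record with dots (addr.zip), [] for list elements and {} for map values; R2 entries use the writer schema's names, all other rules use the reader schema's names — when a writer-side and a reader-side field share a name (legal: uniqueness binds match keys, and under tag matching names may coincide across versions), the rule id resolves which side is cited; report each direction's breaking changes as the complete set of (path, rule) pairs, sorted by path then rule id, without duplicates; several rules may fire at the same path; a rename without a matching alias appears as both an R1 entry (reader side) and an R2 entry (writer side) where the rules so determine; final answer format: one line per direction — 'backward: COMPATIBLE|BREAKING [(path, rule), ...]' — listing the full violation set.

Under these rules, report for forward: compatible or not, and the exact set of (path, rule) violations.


forward: COMPATIBLE []

each type pair in Shipment: writer, then reader
forward for Shipment (reader v1, writer v2):
  role: paired with writer role (Channel -> Channel; writer required)
  id: paired with writer id (int64 -> int64; writer optional)
  retries: paired with writer retries (int64 -> int64; writer required)
  quantity: paired with writer quantity (int32 -> int32; writer required)
  => forward: COMPATIBLE
the other Shipment changes do not affect what is asked:
  enum Channel (field role in record Shipment): symbol URGENT added -> inert for the asked Shipment verdict: nothing fires
  field retries in record Shipment: tag 3 changed to 13 -> inert for the asked Shipment verdict: nothing fires


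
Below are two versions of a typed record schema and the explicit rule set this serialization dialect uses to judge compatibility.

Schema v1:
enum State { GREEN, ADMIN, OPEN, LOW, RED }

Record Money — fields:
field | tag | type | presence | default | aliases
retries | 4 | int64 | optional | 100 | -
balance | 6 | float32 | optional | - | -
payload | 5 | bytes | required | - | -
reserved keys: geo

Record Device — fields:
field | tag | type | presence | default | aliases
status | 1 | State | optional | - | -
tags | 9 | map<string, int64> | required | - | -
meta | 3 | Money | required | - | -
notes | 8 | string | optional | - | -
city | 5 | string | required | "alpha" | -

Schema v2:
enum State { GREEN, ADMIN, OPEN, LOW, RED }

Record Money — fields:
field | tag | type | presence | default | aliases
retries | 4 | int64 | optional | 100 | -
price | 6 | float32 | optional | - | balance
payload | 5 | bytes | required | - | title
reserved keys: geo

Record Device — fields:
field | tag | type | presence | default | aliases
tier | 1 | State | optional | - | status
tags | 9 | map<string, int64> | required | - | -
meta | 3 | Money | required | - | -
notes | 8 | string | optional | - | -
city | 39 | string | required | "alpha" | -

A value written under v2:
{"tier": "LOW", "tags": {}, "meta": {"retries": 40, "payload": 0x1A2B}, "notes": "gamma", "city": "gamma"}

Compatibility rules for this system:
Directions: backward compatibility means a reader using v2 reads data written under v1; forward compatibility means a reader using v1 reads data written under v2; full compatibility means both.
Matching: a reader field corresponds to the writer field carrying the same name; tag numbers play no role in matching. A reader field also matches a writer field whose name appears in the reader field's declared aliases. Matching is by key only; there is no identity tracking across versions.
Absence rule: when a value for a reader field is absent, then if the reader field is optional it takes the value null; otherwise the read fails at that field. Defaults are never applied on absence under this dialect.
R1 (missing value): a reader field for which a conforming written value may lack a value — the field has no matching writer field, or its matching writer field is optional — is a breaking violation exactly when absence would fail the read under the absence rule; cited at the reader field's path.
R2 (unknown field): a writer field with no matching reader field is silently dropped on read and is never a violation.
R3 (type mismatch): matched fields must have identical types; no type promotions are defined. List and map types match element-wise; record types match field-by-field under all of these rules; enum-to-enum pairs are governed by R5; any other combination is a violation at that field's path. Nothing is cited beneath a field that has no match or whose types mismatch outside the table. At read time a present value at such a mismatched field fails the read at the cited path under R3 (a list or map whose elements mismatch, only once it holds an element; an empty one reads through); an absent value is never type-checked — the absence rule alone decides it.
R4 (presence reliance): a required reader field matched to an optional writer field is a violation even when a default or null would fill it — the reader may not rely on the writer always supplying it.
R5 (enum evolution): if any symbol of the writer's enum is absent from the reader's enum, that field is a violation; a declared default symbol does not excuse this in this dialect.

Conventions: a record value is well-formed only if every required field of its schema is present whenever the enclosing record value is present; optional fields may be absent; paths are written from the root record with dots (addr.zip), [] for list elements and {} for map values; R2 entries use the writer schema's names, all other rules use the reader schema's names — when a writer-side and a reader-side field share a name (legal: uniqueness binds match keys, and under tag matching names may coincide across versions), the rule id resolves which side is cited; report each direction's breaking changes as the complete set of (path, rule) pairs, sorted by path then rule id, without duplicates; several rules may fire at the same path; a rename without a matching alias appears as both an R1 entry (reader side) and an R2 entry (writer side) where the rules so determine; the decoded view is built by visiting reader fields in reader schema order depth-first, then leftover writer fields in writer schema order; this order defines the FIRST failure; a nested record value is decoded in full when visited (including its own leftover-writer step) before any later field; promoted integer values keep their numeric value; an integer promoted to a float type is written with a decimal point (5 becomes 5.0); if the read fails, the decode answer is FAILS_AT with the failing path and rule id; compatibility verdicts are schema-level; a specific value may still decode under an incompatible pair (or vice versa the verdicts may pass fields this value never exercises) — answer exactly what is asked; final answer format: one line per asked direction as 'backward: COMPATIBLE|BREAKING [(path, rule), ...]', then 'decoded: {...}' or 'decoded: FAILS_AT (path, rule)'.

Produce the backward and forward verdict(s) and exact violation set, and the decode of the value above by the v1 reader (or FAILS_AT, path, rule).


arrows below run writer -> reader for Device
backward pass over Device, reader schema v2, writer schema v1:
  tier: paired with writer status (State -> State; writer optional)
  tags: paired with writer tags (map<string, int64> -> map<string, int64>; writer required)
  meta: paired with writer meta (Money -> Money; writer required)
  notes: paired with writer notes (string -> string; writer optional)
  city: paired with writer city (string -> string; writer required)
  meta.retries: paired with writer meta.retries (int64 -> int64; writer optional)
  meta.price: paired with writer meta.balance (float32 -> float32; writer optional)
  meta.payload: paired with writer meta.payload (bytes -> bytes; writer required)
  => backward verdict for Device: COMPATIBLE, no violations
forward pass over Device, reader schema v1, writer schema v2:
  status: no writer match
  tags: paired with writer tags (map<string, int64> -> map<string, int64>; writer required)
  meta: paired with writer meta (Money -> Money; writer required)
  notes: paired with writer notes (string -> string; writer optional)
  city: paired with writer city (string -> string; writer required)
  writer field tier has no reader counterpart
  meta.retries: paired with writer meta.retries (int64 -> int64; writer optional)
  meta.balance: no writer match
  meta.payload: paired with writer meta.payload (bytes -> bytes; writer required)
  writer field meta.price has no reader counterpart
  => forward verdict for Device: COMPATIBLE, no violations
decode (reader v1):
  status := null (not supplied -> null)
  tags := {}
  meta.retries := 40
  meta.balance := null (not supplied -> null)
  meta.payload := 0x1A2B
  notes := "gamma"
  city := "gamma"
  writer tier: unmatched, discarded
  => decoded: {"status": null, "tags": {}, "meta": {"retries": 40, "balance": null, "payload": 0x1A2B}, "notes": "gamma", "city": "gamma"}

backward: COMPATIBLE []; forward: COMPATIBLE []; decoded: {"status": null, "tags": {}, "meta": {"retries": 40, "balance": null, "payload": 0x1A2B}, "notes": "gamma", "city": "gamma"}


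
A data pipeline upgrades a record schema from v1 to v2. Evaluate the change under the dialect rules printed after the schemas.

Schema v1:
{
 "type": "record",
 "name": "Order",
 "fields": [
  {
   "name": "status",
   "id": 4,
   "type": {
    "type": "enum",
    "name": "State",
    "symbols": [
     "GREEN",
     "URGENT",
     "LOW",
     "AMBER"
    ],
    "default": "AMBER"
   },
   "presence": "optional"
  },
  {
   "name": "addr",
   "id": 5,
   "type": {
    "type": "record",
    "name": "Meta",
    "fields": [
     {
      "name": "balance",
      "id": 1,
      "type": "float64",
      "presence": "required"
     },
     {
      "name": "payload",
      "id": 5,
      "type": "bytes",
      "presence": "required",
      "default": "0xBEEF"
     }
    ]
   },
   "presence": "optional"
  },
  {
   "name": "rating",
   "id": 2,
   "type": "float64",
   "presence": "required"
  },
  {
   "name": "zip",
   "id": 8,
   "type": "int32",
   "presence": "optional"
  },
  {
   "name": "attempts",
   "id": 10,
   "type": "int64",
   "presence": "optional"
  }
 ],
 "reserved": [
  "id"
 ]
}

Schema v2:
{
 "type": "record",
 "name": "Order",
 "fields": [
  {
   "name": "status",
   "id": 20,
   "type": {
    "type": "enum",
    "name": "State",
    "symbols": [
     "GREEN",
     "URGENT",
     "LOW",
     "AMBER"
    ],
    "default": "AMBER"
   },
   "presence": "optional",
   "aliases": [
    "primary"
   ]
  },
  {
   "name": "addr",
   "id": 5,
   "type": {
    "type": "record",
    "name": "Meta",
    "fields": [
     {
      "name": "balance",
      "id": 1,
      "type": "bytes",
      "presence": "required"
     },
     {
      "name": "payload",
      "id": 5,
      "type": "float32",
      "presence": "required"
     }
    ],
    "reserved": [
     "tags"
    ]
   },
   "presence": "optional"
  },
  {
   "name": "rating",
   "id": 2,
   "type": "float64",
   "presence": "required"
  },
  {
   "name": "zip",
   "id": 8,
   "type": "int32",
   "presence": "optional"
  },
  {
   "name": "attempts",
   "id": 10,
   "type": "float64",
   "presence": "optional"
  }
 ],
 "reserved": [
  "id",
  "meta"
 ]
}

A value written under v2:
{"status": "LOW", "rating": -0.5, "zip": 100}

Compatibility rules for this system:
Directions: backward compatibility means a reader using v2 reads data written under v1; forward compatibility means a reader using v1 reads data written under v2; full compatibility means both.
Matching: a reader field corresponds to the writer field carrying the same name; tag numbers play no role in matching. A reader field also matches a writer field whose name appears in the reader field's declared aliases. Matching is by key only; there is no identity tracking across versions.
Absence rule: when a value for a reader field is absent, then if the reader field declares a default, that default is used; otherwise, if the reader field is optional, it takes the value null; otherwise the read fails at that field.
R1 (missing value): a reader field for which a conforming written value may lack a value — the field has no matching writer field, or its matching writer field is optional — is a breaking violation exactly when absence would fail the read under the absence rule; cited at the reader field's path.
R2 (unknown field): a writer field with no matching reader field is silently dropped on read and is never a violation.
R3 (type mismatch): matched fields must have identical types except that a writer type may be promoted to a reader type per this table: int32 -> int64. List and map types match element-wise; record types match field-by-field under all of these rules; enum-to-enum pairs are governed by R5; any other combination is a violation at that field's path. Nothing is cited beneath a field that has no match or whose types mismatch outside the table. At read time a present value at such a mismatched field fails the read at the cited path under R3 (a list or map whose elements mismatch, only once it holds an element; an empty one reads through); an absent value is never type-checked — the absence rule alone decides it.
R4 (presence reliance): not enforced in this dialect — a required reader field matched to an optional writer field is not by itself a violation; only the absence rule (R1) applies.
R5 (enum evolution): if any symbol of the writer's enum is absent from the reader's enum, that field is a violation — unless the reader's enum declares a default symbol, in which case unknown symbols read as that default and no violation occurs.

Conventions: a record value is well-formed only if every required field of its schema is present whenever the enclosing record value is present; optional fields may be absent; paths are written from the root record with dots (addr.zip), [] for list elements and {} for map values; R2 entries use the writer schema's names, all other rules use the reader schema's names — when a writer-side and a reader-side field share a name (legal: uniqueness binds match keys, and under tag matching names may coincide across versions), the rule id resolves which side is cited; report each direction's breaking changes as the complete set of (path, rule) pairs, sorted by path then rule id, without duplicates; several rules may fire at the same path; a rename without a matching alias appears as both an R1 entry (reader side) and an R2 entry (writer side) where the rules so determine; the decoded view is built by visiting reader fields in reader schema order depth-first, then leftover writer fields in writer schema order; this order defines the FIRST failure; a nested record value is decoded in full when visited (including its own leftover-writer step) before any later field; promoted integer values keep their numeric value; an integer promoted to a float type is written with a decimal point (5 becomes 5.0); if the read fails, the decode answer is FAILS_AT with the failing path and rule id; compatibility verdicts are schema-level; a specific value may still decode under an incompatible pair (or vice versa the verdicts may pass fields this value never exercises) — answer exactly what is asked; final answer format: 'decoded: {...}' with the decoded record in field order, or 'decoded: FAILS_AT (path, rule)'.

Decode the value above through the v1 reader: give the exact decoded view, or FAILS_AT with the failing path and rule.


decoded: {"status": "LOW", "addr": null, "rating": -0.5, "zip": 100, "attempts": null}

in Order below, arrows point writer -> reader
migrating the Order value to v1:
  status := "LOW"
  addr := null (not supplied -> null)
  rating := -0.5
  zip := 100
  attempts := null (not supplied -> null)
  => decoded: {"status": "LOW", "addr": null, "rating": -0.5, "zip": 100, "attempts": null}
ruling out the remaining Order differences:
  field payload in record Meta: type bytes changed to float32 (its default is dropped) -> matters for Order compatibility verdicts, not for this value's decode
  field status in record Order: tag 4 changed to 20 -> fires no rule on Order under this dialect and leaves the result unchanged
  field balance in record Meta: type float64 changed to bytes -> matters for Order compatibility verdicts, not for this value's decode
  field attempts in record Order: type int64 changed to float64 -> matters for Order compatibility verdicts, not for this value's decode


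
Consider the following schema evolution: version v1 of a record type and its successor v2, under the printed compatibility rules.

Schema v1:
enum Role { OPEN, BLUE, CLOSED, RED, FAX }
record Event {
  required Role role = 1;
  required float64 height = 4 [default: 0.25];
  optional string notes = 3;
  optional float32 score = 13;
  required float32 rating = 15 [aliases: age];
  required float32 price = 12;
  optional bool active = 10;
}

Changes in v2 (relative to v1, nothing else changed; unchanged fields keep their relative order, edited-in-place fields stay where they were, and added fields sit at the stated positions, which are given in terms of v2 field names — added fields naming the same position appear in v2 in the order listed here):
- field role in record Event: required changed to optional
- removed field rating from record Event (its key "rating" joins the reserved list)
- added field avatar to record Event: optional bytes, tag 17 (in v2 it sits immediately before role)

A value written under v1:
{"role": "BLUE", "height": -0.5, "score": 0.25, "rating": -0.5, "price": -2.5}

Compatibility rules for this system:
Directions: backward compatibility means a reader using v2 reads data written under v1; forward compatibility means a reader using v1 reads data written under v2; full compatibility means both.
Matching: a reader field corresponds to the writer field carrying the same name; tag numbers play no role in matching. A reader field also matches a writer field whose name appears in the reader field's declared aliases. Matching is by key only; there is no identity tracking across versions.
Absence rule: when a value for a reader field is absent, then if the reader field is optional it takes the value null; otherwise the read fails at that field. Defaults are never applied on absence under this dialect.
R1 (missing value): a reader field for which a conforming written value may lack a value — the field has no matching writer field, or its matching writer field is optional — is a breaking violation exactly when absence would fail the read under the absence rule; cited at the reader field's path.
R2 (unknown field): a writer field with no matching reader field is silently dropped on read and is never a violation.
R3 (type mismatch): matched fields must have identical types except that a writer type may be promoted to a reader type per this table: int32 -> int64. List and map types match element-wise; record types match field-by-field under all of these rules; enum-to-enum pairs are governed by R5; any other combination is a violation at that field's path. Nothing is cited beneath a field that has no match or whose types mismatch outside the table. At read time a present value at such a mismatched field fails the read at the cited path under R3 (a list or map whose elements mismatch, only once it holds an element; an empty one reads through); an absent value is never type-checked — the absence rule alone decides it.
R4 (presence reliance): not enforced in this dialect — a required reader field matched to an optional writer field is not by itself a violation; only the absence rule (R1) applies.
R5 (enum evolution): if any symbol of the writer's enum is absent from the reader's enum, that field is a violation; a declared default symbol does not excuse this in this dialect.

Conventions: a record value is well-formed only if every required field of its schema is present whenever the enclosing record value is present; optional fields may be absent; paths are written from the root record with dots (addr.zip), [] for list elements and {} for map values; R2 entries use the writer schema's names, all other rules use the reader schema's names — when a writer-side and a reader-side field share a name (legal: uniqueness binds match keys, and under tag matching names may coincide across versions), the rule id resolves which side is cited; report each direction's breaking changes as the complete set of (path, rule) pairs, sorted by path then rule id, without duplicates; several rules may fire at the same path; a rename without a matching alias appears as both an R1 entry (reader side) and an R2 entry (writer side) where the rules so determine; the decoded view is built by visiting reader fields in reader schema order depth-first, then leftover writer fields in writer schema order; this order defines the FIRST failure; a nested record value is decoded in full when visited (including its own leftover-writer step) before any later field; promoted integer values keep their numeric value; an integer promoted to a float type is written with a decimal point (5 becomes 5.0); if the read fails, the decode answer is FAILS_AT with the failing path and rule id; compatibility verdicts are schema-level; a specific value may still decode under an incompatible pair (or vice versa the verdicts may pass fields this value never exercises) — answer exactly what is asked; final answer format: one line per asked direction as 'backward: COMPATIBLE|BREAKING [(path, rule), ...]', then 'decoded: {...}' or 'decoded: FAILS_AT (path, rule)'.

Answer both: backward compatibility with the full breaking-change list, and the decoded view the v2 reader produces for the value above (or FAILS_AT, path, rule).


backward: COMPATIBLE []; decoded: {"avatar": null, "role": "BLUE", "height": -0.5, "notes": null, "score": 0.25, "price": -2.5, "active": null}

each type pair in Event: writer, then reader
backward analysis of Event with v2 as reader and v1 as writer:
  avatar: no writer match
  Role -> Role, writer required: role aligns to role
  float64 -> float64, writer required: height aligns to height
  string -> string, writer optional: notes aligns to notes
  float32 -> float32, writer optional: score aligns to score
  float32 -> float32, writer required: price aligns to price
  bool -> bool, writer optional: active aligns to active
  leftover writer field: rating
  nothing fires on Event: backward is COMPATIBLE
decode walk for Event under reader schema v2:
  avatar := null (absent, optional -> null)
  role := "BLUE"
  height := -0.5
  notes := null (absent, optional -> null)
  score := 0.25
  price := -2.5
  active := null (absent, optional -> null)
  writer rating: unknown -> dropped
  => decoded: {"avatar": null, "role": "BLUE", "height": -0.5, "notes": null, "score": 0.25, "price": -2.5, "active": null}
diffs on Event not affecting the asked answer:
  field role in record Event: required changed to optional -> matters only for Event's forward compatibility — outside the asked direction


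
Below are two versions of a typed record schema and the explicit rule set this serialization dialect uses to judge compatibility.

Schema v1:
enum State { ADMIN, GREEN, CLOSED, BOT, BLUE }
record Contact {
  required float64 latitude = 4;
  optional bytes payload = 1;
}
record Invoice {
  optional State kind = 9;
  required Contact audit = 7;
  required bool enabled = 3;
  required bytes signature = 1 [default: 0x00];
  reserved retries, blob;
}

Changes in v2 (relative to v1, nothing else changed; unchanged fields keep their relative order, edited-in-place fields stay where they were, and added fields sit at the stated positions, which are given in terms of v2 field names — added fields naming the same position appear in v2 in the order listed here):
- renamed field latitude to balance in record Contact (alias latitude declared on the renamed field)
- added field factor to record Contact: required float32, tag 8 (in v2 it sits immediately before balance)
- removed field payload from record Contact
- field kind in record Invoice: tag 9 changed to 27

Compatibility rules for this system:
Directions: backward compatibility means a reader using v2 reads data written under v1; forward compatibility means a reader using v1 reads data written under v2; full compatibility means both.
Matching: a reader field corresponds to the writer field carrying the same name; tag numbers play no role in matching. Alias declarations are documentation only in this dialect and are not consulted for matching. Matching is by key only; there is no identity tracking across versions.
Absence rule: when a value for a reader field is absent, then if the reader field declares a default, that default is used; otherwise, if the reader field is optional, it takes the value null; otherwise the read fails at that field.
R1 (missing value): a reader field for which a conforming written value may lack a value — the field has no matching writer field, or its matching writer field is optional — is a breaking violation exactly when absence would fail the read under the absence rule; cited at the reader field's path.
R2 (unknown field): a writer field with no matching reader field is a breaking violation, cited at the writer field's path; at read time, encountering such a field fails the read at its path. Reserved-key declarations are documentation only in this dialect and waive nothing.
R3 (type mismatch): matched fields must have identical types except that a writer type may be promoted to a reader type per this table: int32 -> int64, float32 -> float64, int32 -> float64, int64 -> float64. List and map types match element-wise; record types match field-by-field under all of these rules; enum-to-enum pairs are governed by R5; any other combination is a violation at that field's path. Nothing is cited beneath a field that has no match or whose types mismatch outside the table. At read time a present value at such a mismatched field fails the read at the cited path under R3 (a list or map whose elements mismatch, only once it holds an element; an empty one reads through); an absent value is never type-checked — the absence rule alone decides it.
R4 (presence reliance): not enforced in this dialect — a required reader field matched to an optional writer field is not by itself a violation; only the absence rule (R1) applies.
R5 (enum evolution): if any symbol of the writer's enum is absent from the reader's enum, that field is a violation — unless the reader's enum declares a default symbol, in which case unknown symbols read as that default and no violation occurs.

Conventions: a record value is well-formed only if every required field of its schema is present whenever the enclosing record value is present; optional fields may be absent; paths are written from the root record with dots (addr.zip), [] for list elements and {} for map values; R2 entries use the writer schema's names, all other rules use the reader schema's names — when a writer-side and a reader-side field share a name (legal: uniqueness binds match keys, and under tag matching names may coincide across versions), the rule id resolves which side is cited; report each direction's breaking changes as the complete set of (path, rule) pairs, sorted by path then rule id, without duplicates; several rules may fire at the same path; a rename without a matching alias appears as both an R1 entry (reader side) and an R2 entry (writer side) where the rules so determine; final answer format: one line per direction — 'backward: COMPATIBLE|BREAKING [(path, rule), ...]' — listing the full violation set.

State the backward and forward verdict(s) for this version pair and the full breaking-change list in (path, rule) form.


the writer's type comes first in each Invoice pair
checking backward for Invoice: reader v2 against writer v1:
  State -> State, writer optional: kind aligns to kind
  Contact -> Contact, writer required: audit aligns to audit
  bool -> bool, writer required: enabled aligns to enabled
  bytes -> bytes, writer required: signature aligns to signature
  audit.factor: no writer-side match
  audit.balance: no writer-side match
  writer field audit.latitude has no reader counterpart
  writer field audit.payload has no reader counterpart
  R1 fires at audit.balance
  R1 fires at audit.factor
  R2 fires at audit.latitude
  R2 fires at audit.payload
  => backward verdict for Invoice: BREAKING, 4 violation(s)
checking forward for Invoice: reader v1 against writer v2:
  State -> State, writer optional: kind aligns to kind
  Contact -> Contact, writer required: audit aligns to audit
  bool -> bool, writer required: enabled aligns to enabled
  bytes -> bytes, writer required: signature aligns to signature
  audit.latitude: no writer-side match
  audit.payload: no writer-side match
  writer field audit.factor has no reader counterpart
  writer field audit.balance has no reader counterpart
  R2 fires at audit.balance
  R2 fires at audit.factor
  R1 fires at audit.latitude
  => forward verdict for Invoice: BREAKING, 3 violation(s)

backward: BREAKING [(audit.balance, R1), (audit.factor, R1), (audit.latitude, R2), (audit.payload, R2)]; forward: BREAKING [(audit.balance, R2), (audit.factor, R2), (audit.latitude, R1)]


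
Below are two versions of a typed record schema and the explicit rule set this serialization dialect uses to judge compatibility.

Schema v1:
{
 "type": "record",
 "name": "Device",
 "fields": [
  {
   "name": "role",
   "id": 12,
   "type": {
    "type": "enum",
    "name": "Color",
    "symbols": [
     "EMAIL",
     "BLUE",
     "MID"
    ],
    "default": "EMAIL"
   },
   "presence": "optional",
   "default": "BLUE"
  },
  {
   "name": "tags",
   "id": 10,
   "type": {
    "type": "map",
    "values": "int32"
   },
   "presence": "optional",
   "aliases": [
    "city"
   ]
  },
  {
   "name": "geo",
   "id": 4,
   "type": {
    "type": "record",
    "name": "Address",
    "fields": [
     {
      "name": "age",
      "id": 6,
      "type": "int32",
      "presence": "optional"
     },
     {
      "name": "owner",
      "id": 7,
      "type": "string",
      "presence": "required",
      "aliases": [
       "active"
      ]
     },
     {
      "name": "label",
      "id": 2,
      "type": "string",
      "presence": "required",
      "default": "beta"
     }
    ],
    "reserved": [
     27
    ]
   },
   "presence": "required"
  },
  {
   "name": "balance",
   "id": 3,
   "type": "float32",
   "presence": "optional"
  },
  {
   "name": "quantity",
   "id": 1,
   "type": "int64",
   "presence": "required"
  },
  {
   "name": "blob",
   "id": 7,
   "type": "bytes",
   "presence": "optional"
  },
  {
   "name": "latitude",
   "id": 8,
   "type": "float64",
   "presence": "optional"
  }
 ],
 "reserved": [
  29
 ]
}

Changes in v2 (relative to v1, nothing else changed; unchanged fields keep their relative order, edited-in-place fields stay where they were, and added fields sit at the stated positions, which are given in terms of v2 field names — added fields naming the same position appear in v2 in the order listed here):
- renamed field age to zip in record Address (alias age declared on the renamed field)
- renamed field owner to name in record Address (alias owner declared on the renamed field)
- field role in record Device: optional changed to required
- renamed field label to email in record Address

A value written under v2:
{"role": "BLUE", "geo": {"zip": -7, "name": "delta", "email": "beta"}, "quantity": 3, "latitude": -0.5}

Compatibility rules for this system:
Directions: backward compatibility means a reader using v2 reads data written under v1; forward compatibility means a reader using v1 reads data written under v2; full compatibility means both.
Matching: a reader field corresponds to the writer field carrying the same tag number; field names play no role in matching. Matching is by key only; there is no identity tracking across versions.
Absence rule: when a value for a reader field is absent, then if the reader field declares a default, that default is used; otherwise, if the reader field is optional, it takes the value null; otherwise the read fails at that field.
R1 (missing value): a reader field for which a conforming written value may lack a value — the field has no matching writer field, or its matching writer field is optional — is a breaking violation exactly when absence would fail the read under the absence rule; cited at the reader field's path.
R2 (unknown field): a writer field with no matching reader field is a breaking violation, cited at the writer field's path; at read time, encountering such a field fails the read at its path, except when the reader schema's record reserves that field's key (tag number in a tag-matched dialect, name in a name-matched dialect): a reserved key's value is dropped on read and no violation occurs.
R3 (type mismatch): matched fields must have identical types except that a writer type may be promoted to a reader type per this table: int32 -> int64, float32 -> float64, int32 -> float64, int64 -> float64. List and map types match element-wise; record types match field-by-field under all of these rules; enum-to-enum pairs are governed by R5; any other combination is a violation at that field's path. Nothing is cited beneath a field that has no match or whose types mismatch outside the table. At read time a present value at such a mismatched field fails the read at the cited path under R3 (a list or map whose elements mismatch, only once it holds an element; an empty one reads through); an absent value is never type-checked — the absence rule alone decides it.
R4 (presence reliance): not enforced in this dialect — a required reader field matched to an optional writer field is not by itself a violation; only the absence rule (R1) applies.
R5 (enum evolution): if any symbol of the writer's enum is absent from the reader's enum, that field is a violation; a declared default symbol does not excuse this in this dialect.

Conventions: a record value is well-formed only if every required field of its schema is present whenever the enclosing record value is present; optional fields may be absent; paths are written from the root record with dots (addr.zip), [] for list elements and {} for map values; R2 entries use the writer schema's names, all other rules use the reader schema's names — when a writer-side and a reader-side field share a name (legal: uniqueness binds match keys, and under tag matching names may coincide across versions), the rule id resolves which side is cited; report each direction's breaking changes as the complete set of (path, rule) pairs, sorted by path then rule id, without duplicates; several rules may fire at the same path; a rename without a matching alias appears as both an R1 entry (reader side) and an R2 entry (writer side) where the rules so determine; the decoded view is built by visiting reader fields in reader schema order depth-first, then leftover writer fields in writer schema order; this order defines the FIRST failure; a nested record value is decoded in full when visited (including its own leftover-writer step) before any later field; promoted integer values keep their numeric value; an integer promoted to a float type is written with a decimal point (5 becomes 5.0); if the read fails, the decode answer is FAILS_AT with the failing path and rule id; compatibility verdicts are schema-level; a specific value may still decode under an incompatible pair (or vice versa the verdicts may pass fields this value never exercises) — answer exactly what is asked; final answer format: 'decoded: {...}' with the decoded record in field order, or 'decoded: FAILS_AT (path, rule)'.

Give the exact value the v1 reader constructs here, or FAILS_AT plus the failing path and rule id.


decoded: {"role": "BLUE", "tags": null, "geo": {"age": -7, "owner": "delta", "label": "beta"}, "balance": null, "quantity": 3, "blob": null, "latitude": -0.5}

arrows below run writer -> reader for Device
migrating the Device value to v1:
  role := "BLUE"
  tags := null (not supplied -> null)
  geo.age := -7 (from writer zip)
  geo.owner := "delta" (from writer name)
  geo.label := "beta" (from writer email)
  balance := null (not supplied -> null)
  quantity := 3
  blob := null (not supplied -> null)
  latitude := -0.5
  => decoded: {"role": "BLUE", "tags": null, "geo": {"age": -7, "owner": "delta", "label": "beta"}, "balance": null, "quantity": 3, "blob": null, "latitude": -0.5}
the rest of the Device diff is inert for this question:
  renamed field age to zip in record Address (alias age declared on the renamed field) -> no rule fires on it and the decoded Device view is identical with or without it
  renamed field owner to name in record Address (alias owner declared on the renamed field) -> no rule fires on it and the decoded Device view is identical with or without it
  field role in record Device: optional changed to required -> no rule fires on it and the decoded Device view is identical with or without it
  renamed field label to email in record Address -> no rule fires on it and the decoded Device view is identical with or without it
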